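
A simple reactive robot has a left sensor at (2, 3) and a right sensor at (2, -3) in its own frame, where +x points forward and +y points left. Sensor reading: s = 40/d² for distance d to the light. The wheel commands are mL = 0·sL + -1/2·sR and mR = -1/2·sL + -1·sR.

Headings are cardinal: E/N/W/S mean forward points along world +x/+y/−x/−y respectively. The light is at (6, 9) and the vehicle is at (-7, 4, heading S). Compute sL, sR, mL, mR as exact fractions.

left sensor world pos  = (-4, 2); dL² = 149
right sensor world pos = (-10, 2); dR² = 305
sL = 40/149 = 40/149
sR = 40/305 = 8/61
mL = 0·sL + -1/2·sR = -4/61
mR = -1/2·sL + -1·sR = -2412/9089

40/149 8/61 -4/61 -2412/9089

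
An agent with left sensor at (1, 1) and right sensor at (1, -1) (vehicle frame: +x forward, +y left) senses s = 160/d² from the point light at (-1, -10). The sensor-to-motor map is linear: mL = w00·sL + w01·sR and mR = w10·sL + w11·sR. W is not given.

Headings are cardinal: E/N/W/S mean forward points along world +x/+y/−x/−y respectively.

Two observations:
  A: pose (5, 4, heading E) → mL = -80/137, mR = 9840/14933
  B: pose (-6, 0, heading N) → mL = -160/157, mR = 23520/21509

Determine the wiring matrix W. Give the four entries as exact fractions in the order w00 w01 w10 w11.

obs A: pose=(5,4,E) → sL=80/137, sR=80/109, mL=-80/137, mR=9840/14933
obs B: pose=(-6,0,N) → sL=160/157, sR=160/137, mL=-160/157, mR=23520/21509
sensor matrix S = [[80/137, 80/109], [160/157, 160/137]]; det S = -21196800/321193897
solve [mL_A; mL_B] = S·[w00; w01] and [mR_A; mR_B] = S·[w10; w11]:
  w00 = -1, w01 = 0, w10 = 1/2, w11 = 1/2

-1 0 1/2 1/2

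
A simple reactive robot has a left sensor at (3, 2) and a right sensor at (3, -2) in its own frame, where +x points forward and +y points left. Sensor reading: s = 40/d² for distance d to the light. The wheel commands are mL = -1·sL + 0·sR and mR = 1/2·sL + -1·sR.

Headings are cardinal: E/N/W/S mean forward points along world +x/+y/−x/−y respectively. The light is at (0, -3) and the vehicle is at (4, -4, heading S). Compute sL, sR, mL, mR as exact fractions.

10/13 2 -10/13 -21/13

left sensor world pos  = (6, -7); dL² = 52
right sensor world pos = (2, -7); dR² = 20
sL = 40/52 = 10/13
sR = 40/20 = 2
mL = -1·sL + 0·sR = -10/13
mR = 1/2·sL + -1·sR = -21/13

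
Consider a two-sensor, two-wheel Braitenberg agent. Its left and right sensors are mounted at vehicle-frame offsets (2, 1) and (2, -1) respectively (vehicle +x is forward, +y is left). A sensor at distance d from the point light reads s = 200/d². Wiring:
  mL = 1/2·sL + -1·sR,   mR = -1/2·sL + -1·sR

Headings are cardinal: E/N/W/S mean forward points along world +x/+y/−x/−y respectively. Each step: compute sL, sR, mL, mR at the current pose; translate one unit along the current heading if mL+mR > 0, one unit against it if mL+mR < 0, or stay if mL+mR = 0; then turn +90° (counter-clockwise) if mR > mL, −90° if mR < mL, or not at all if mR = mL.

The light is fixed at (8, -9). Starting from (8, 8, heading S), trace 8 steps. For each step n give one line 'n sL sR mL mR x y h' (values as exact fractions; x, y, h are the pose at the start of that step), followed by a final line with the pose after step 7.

0 100/113 100/113 -50/113 -150/113 8 8 S
1 200/293 40/73 -4420/21389 -19020/21389 8 9 W
2 1/2 50/101 -99/404 -301/404 9 9 N
3 200/333 40/53 -8020/17649 -18620/17649 9 8 E
4 100/113 100/113 -50/113 -150/113 8 8 S
5 200/293 40/73 -4420/21389 -19020/21389 8 9 W
6 1/2 50/101 -99/404 -301/404 9 9 N
7 200/333 40/53 -8020/17649 -18620/17649 9 8 E
final 8 8 S

n=0: pose=(8,8,S); sL=100/113, sR=100/113; mL=-50/113, mR=-150/113; mL+mR=-200/113 → advance -1; mR−mL=-100/113 → turn -1·90°
n=1: pose=(8,9,W); sL=200/293, sR=40/73; mL=-4420/21389, mR=-19020/21389; mL+mR=-80/73 → advance -1; mR−mL=-200/293 → turn -1·90°
n=2: pose=(9,9,N); sL=1/2, sR=50/101; mL=-99/404, mR=-301/404; mL+mR=-100/101 → advance -1; mR−mL=-1/2 → turn -1·90°
n=3: pose=(9,8,E); sL=200/333, sR=40/53; mL=-8020/17649, mR=-18620/17649; mL+mR=-80/53 → advance -1; mR−mL=-200/333 → turn -1·90°
n=4: pose=(8,8,S); sL=100/113, sR=100/113; mL=-50/113, mR=-150/113; mL+mR=-200/113 → advance -1; mR−mL=-100/113 → turn -1·90°
n=5: pose=(8,9,W); sL=200/293, sR=40/73; mL=-4420/21389, mR=-19020/21389; mL+mR=-80/73 → advance -1; mR−mL=-200/293 → turn -1·90°
n=6: pose=(9,9,N); sL=1/2, sR=50/101; mL=-99/404, mR=-301/404; mL+mR=-100/101 → advance -1; mR−mL=-1/2 → turn -1·90°
n=7: pose=(9,8,E); sL=200/333, sR=40/53; mL=-8020/17649, mR=-18620/17649; mL+mR=-80/53 → advance -1; mR−mL=-200/333 → turn -1·90°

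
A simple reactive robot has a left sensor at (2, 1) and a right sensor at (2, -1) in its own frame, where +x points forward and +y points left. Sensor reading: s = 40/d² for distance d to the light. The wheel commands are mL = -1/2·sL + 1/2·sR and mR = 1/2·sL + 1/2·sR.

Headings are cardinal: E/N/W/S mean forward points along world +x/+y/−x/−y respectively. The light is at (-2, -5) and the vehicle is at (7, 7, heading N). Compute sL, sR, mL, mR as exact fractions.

2/13 5/37 -9/962 139/962

left sensor world pos  = (6, 9); dL² = 260
right sensor world pos = (8, 9); dR² = 296
sL = 40/260 = 2/13
sR = 40/296 = 5/37
mL = -1/2·sL + 1/2·sR = -9/962
mR = 1/2·sL + 1/2·sR = 139/962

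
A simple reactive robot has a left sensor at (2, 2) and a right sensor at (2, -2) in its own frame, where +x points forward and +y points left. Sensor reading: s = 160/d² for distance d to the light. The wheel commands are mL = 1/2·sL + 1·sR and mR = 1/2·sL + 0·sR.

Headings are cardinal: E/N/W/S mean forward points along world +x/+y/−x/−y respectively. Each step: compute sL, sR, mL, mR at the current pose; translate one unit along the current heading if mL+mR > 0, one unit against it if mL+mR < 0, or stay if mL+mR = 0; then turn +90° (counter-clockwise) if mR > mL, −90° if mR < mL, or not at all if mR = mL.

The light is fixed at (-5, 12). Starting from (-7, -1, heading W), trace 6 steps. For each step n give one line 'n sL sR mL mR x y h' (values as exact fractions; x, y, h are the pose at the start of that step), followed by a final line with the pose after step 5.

n=0: pose=(-7,-1,W); sL=160/241, sR=160/137; mL=49520/33017, mR=80/241; mL+mR=60480/33017 → advance +1; mR−mL=-160/137 → turn -1·90°
n=1: pose=(-8,-1,N); sL=80/73, sR=80/61; mL=8280/4453, mR=40/73; mL+mR=10720/4453 → advance +1; mR−mL=-80/61 → turn -1·90°
n=2: pose=(-8,0,E); sL=160/101, sR=160/197; mL=31920/19897, mR=80/101; mL+mR=47680/19897 → advance +1; mR−mL=-160/197 → turn -1·90°
n=3: pose=(-7,0,S); sL=40/49, sR=40/53; mL=3020/2597, mR=20/49; mL+mR=4080/2597 → advance +1; mR−mL=-40/53 → turn -1·90°
n=4: pose=(-7,-1,W); sL=160/241, sR=160/137; mL=49520/33017, mR=80/241; mL+mR=60480/33017 → advance +1; mR−mL=-160/137 → turn -1·90°
n=5: pose=(-8,-1,N); sL=80/73, sR=80/61; mL=8280/4453, mR=40/73; mL+mR=10720/4453 → advance +1; mR−mL=-80/61 → turn -1·90°

0 160/241 160/137 49520/33017 80/241 -7 -1 W
1 80/73 80/61 8280/4453 40/73 -8 -1 N
2 160/101 160/197 31920/19897 80/101 -8 0 E
3 40/49 40/53 3020/2597 20/49 -7 0 S
4 160/241 160/137 49520/33017 80/241 -7 -1 W
5 80/73 80/61 8280/4453 40/73 -8 -1 N
final -8 0 E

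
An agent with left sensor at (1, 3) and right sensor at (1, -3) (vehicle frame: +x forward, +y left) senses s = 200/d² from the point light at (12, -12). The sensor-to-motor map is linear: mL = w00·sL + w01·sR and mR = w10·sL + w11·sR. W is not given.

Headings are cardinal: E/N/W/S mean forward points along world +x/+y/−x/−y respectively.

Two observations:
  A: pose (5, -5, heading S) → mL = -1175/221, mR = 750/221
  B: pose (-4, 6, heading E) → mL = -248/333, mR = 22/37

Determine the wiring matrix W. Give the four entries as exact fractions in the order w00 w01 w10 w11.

obs A: pose=(5,-5,S) → sL=50/13, sR=25/17, mL=-1175/221, mR=750/221
obs B: pose=(-4,6,E) → sL=100/333, sR=4/9, mL=-248/333, mR=22/37
sensor matrix S = [[50/13, 25/17], [100/333, 4/9]]; det S = 31100/24531
solve [mL_A; mL_B] = S·[w00; w01] and [mR_A; mR_B] = S·[w10; w11]:
  w00 = -1, w01 = -1, w10 = 1/2, w11 = 1

-1 -1 1/2 1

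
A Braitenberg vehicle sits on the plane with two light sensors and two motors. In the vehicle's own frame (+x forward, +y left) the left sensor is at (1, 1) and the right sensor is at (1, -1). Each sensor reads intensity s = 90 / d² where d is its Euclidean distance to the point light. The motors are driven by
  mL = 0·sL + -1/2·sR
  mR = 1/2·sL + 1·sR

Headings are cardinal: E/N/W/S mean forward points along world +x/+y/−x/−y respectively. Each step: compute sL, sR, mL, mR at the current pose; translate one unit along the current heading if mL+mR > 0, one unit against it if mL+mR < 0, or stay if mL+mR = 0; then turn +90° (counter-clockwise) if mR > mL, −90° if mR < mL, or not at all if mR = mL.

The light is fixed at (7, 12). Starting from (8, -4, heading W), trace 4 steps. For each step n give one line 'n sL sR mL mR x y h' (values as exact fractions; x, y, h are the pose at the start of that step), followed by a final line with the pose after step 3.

0 90/289 2/5 -1/5 803/1445 8 -4 W
1 9/29 9/29 -9/58 27/58 7 -4 S
2 90/257 18/65 -9/65 7551/16705 7 -5 E
3 45/128 9/26 -9/52 1737/3328 8 -5 N
final 8 -4 W

n=0: pose=(8,-4,W); sL=90/289, sR=2/5; mL=-1/5, mR=803/1445; mL+mR=514/1445 → advance +1; mR−mL=1092/1445 → turn +1·90°
n=1: pose=(7,-4,S); sL=9/29, sR=9/29; mL=-9/58, mR=27/58; mL+mR=9/29 → advance +1; mR−mL=18/29 → turn +1·90°
n=2: pose=(7,-5,E); sL=90/257, sR=18/65; mL=-9/65, mR=7551/16705; mL+mR=5238/16705 → advance +1; mR−mL=9864/16705 → turn +1·90°
n=3: pose=(8,-5,N); sL=45/128, sR=9/26; mL=-9/52, mR=1737/3328; mL+mR=1161/3328 → advance +1; mR−mL=2313/3328 → turn +1·90°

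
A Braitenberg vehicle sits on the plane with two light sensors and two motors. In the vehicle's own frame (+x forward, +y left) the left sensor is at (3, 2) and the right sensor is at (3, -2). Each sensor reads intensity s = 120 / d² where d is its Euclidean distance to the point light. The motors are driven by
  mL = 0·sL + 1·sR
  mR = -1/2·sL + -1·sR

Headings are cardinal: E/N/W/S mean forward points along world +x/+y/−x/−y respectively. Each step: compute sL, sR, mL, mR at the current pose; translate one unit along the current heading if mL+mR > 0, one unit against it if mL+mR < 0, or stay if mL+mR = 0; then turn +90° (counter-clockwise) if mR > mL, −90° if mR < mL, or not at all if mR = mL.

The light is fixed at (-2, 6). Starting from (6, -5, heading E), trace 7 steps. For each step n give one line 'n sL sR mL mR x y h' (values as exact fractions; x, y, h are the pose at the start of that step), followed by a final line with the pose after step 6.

0 60/101 12/29 12/29 -2082/2929 6 -5 E
1 120/277 120/221 120/221 -46500/61217 5 -5 S
2 3/4 3/2 3/2 -15/8 5 -4 W
3 24/17 120/149 120/149 -3828/2533 6 -4 N
4 60/101 12/29 12/29 -2082/2929 6 -5 E
5 120/277 120/221 120/221 -46500/61217 5 -5 S
6 3/4 3/2 3/2 -15/8 5 -4 W
final 6 -4 N

n=0: pose=(6,-5,E); sL=60/101, sR=12/29; mL=12/29, mR=-2082/2929; mL+mR=-30/101 → advance -1; mR−mL=-3294/2929 → turn -1·90°
n=1: pose=(5,-5,S); sL=120/277, sR=120/221; mL=120/221, mR=-46500/61217; mL+mR=-60/277 → advance -1; mR−mL=-79740/61217 → turn -1·90°
n=2: pose=(5,-4,W); sL=3/4, sR=3/2; mL=3/2, mR=-15/8; mL+mR=-3/8 → advance -1; mR−mL=-27/8 → turn -1·90°
n=3: pose=(6,-4,N); sL=24/17, sR=120/149; mL=120/149, mR=-3828/2533; mL+mR=-12/17 → advance -1; mR−mL=-5868/2533 → turn -1·90°
n=4: pose=(6,-5,E); sL=60/101, sR=12/29; mL=12/29, mR=-2082/2929; mL+mR=-30/101 → advance -1; mR−mL=-3294/2929 → turn -1·90°
n=5: pose=(5,-5,S); sL=120/277, sR=120/221; mL=120/221, mR=-46500/61217; mL+mR=-60/277 → advance -1; mR−mL=-79740/61217 → turn -1·90°
n=6: pose=(5,-4,W); sL=3/4, sR=3/2; mL=3/2, mR=-15/8; mL+mR=-3/8 → advance -1; mR−mL=-27/8 → turn -1·90°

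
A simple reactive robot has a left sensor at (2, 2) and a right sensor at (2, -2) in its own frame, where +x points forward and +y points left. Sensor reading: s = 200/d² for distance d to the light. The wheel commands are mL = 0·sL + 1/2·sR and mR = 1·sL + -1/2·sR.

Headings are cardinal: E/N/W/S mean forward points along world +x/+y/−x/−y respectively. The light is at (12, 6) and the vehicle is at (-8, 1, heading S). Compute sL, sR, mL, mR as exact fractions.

200/373 200/533 100/533 69300/198809

left sensor world pos  = (-6, -1); dL² = 373
right sensor world pos = (-10, -1); dR² = 533
sL = 200/373 = 200/373
sR = 200/533 = 200/533
mL = 0·sL + 1/2·sR = 100/533
mR = 1·sL + -1/2·sR = 69300/198809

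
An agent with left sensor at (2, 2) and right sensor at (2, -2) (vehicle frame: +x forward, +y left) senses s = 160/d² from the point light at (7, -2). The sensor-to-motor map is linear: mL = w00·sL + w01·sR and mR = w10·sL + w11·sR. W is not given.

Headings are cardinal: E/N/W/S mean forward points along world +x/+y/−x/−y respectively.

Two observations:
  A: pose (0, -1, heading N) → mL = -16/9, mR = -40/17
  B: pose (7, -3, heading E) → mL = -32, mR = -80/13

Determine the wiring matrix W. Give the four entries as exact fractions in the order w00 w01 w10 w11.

-1 0 0 -1/2

obs A: pose=(0,-1,N) → sL=16/9, sR=80/17, mL=-16/9, mR=-40/17
obs B: pose=(7,-3,E) → sL=32, sR=160/13, mL=-32, mR=-80/13
sensor matrix S = [[16/9, 80/17], [32, 160/13]]; det S = -256000/1989
solve [mL_A; mL_B] = S·[w00; w01] and [mR_A; mR_B] = S·[w10; w11]:
  w00 = -1, w01 = 0, w10 = 0, w11 = -1/2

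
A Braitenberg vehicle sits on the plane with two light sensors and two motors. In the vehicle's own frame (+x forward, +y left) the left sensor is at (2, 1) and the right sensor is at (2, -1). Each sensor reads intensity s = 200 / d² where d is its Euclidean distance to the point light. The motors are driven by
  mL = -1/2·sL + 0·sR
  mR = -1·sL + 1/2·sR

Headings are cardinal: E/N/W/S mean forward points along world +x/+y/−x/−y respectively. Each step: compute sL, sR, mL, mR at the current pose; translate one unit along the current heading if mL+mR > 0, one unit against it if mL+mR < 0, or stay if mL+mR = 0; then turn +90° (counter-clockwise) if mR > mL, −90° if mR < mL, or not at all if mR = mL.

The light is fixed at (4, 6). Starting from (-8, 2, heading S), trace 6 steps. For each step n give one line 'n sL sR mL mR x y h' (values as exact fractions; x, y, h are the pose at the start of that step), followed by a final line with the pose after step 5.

n=0: pose=(-8,2,S); sL=200/157, sR=40/41; mL=-100/157, mR=-5060/6437; mL+mR=-9160/6437 → advance -1; mR−mL=-960/6437 → turn -1·90°
n=1: pose=(-8,3,W); sL=50/53, sR=1; mL=-25/53, mR=-47/106; mL+mR=-97/106 → advance -1; mR−mL=3/106 → turn +1·90°
n=2: pose=(-7,3,S); sL=8/5, sR=200/169; mL=-4/5, mR=-852/845; mL+mR=-1528/845 → advance -1; mR−mL=-176/845 → turn -1·90°
n=3: pose=(-7,4,W); sL=100/89, sR=20/17; mL=-50/89, mR=-810/1513; mL+mR=-1660/1513 → advance -1; mR−mL=40/1513 → turn +1·90°
n=4: pose=(-6,4,S); sL=200/97, sR=200/137; mL=-100/97, mR=-17700/13289; mL+mR=-31400/13289 → advance -1; mR−mL=-4000/13289 → turn -1·90°
n=5: pose=(-6,5,W); sL=50/37, sR=25/18; mL=-25/37, mR=-875/1332; mL+mR=-1775/1332 → advance -1; mR−mL=25/1332 → turn +1·90°

0 200/157 40/41 -100/157 -5060/6437 -8 2 S
1 50/53 1 -25/53 -47/106 -8 3 W
2 8/5 200/169 -4/5 -852/845 -7 3 S
3 100/89 20/17 -50/89 -810/1513 -7 4 W
4 200/97 200/137 -100/97 -17700/13289 -6 4 S
5 50/37 25/18 -25/37 -875/1332 -6 5 W
final -5 5 S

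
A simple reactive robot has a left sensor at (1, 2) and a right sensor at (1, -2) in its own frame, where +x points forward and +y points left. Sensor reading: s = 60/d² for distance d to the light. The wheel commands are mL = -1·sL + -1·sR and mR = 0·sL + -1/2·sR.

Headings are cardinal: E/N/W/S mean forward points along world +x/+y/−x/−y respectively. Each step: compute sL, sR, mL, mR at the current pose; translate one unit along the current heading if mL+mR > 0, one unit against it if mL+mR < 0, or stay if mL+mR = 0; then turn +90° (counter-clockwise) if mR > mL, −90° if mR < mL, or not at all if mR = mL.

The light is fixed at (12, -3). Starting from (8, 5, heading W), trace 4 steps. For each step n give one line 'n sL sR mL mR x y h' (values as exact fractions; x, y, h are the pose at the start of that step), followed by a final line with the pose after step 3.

n=0: pose=(8,5,W); sL=60/61, sR=12/25; mL=-2232/1525, mR=-6/25; mL+mR=-2598/1525 → advance -1; mR−mL=1866/1525 → turn +1·90°
n=1: pose=(9,5,S); sL=6/5, sR=30/37; mL=-372/185, mR=-15/37; mL+mR=-447/185 → advance -1; mR−mL=297/185 → turn +1·90°
n=2: pose=(9,6,E); sL=12/25, sR=60/53; mL=-2136/1325, mR=-30/53; mL+mR=-2886/1325 → advance -1; mR−mL=1386/1325 → turn +1·90°
n=3: pose=(8,6,N); sL=15/34, sR=15/26; mL=-225/221, mR=-15/52; mL+mR=-1155/884 → advance -1; mR−mL=645/884 → turn +1·90°

0 60/61 12/25 -2232/1525 -6/25 8 5 W
1 6/5 30/37 -372/185 -15/37 9 5 S
2 12/25 60/53 -2136/1325 -30/53 9 6 E
3 15/34 15/26 -225/221 -15/52 8 6 N
final 8 5 W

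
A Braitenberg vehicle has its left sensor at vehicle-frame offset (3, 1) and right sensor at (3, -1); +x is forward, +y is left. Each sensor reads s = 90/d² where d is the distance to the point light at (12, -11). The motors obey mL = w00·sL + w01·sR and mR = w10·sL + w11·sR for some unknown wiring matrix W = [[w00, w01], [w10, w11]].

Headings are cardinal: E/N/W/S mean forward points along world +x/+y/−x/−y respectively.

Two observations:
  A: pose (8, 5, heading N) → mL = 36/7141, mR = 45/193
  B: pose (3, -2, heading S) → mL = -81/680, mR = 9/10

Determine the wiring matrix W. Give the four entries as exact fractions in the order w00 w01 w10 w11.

-1/2 1/2 1 0

obs A: pose=(8,5,N) → sL=45/193, sR=9/37, mL=36/7141, mR=45/193
obs B: pose=(3,-2,S) → sL=9/10, sR=45/68, mL=-81/680, mR=9/10
sensor matrix S = [[45/193, 9/37], [9/10, 45/68]]; det S = -156897/2427940
solve [mL_A; mL_B] = S·[w00; w01] and [mR_A; mR_B] = S·[w10; w11]:
  w00 = -1/2, w01 = 1/2, w10 = 1, w11 = 0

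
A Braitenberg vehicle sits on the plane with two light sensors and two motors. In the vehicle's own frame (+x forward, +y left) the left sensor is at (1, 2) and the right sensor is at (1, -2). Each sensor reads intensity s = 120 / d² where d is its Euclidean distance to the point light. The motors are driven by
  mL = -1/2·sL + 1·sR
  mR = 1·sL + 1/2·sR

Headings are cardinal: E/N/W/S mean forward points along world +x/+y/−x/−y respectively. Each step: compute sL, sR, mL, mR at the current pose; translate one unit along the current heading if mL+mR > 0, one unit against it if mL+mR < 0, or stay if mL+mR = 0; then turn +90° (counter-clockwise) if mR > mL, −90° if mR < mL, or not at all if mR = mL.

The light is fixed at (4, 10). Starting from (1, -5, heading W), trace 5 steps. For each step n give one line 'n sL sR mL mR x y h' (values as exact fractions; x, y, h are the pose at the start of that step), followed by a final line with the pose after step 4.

0 24/61 24/37 1020/2257 1620/2257 1 -5 W
1 6/13 30/73 171/949 633/949 0 -5 S
2 24/41 40/111 308/4551 3484/4551 0 -6 E
3 12/25 60/113 822/2825 2106/2825 1 -6 N
4 24/61 24/37 1020/2257 1620/2257 1 -5 W
final 0 -5 S

n=0: pose=(1,-5,W); sL=24/61, sR=24/37; mL=1020/2257, mR=1620/2257; mL+mR=2640/2257 → advance +1; mR−mL=600/2257 → turn +1·90°
n=1: pose=(0,-5,S); sL=6/13, sR=30/73; mL=171/949, mR=633/949; mL+mR=804/949 → advance +1; mR−mL=462/949 → turn +1·90°
n=2: pose=(0,-6,E); sL=24/41, sR=40/111; mL=308/4551, mR=3484/4551; mL+mR=1264/1517 → advance +1; mR−mL=3176/4551 → turn +1·90°
n=3: pose=(1,-6,N); sL=12/25, sR=60/113; mL=822/2825, mR=2106/2825; mL+mR=2928/2825 → advance +1; mR−mL=1284/2825 → turn +1·90°
n=4: pose=(1,-5,W); sL=24/61, sR=24/37; mL=1020/2257, mR=1620/2257; mL+mR=2640/2257 → advance +1; mR−mL=600/2257 → turn +1·90°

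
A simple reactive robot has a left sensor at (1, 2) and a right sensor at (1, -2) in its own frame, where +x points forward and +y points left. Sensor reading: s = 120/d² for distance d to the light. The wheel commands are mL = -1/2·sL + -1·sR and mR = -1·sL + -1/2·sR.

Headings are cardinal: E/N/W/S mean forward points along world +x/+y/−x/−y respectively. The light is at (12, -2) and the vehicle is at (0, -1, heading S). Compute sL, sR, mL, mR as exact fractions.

6/5 30/49 -297/245 -369/245

left sensor world pos  = (2, -2); dL² = 100
right sensor world pos = (-2, -2); dR² = 196
sL = 120/100 = 6/5
sR = 120/196 = 30/49
mL = -1/2·sL + -1·sR = -297/245
mR = -1·sL + -1/2·sR = -369/245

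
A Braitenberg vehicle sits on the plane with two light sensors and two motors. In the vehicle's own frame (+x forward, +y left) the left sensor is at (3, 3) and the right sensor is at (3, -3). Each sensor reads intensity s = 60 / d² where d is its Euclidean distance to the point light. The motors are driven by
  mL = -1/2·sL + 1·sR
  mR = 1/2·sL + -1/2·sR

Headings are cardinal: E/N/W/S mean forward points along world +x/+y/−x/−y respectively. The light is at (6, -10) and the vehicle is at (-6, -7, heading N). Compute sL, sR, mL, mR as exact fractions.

20/87 20/39 150/377 -160/1131

left sensor world pos  = (-9, -4); dL² = 261
right sensor world pos = (-3, -4); dR² = 117
sL = 60/261 = 20/87
sR = 60/117 = 20/39
mL = -1/2·sL + 1·sR = 150/377
mR = 1/2·sL + -1/2·sR = -160/1131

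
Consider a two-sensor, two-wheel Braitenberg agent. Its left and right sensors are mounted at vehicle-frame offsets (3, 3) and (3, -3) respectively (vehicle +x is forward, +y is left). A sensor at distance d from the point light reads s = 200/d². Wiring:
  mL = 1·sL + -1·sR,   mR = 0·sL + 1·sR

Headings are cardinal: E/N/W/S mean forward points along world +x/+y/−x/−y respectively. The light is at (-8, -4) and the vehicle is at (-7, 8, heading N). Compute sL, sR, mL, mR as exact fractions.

left sensor world pos  = (-10, 11); dL² = 229
right sensor world pos = (-4, 11); dR² = 241
sL = 200/229 = 200/229
sR = 200/241 = 200/241
mL = 1·sL + -1·sR = 2400/55189
mR = 0·sL + 1·sR = 200/241

200/229 200/241 2400/55189 200/241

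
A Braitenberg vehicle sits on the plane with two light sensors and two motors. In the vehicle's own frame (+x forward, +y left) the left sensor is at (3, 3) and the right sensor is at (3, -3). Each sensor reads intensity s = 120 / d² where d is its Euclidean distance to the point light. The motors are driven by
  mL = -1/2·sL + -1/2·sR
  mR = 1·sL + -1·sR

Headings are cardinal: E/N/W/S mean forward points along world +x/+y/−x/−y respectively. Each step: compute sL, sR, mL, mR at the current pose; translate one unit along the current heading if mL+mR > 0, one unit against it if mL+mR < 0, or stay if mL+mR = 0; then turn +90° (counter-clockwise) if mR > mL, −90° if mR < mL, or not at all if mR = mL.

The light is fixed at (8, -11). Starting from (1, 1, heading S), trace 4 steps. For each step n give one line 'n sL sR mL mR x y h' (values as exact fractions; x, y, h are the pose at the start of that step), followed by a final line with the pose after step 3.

n=0: pose=(1,1,S); sL=120/97, sR=120/181; mL=-16680/17557, mR=10080/17557; mL+mR=-6600/17557 → advance -1; mR−mL=26760/17557 → turn +1·90°
n=1: pose=(1,2,E); sL=15/34, sR=30/29; mL=-1455/1972, mR=-585/986; mL+mR=-2625/1972 → advance -1; mR−mL=285/1972 → turn +1·90°
n=2: pose=(0,2,N); sL=120/377, sR=120/281; mL=-39480/105937, mR=-11520/105937; mL+mR=-51000/105937 → advance -1; mR−mL=27960/105937 → turn +1·90°
n=3: pose=(0,1,W); sL=60/101, sR=60/173; mL=-8220/17473, mR=4320/17473; mL+mR=-3900/17473 → advance -1; mR−mL=12540/17473 → turn +1·90°

0 120/97 120/181 -16680/17557 10080/17557 1 1 S
1 15/34 30/29 -1455/1972 -585/986 1 2 E
2 120/377 120/281 -39480/105937 -11520/105937 0 2 N
3 60/101 60/173 -8220/17473 4320/17473 0 1 W
final 1 1 S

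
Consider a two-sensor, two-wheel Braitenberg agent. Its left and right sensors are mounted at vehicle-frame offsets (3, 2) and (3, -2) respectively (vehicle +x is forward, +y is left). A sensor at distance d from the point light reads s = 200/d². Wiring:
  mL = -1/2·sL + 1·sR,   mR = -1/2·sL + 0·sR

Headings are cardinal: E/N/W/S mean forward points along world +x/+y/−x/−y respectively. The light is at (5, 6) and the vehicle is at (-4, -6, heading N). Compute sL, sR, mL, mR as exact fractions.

100/101 20/13 1370/1313 -50/101

left sensor world pos  = (-6, -3); dL² = 202
right sensor world pos = (-2, -3); dR² = 130
sL = 200/202 = 100/101
sR = 200/130 = 20/13
mL = -1/2·sL + 1·sR = 1370/1313
mR = -1/2·sL + 0·sR = -50/101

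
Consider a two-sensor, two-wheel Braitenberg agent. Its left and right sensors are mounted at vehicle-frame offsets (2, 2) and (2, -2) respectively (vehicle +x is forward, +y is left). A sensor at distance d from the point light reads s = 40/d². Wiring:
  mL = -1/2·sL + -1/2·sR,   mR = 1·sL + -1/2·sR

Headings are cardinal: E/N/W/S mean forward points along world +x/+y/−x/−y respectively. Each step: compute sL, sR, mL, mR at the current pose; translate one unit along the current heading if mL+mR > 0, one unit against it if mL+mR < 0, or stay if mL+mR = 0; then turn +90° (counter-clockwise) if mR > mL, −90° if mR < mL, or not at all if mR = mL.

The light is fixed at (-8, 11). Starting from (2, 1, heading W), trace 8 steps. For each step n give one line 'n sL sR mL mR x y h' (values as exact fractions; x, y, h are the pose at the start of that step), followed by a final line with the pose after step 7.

0 5/26 5/16 -105/416 15/416 2 1 W
1 40/313 8/45 -2152/14085 548/14085 3 1 S
2 20/109 4/29 -508/3161 362/3161 3 2 E
3 40/113 40/193 -6120/21809 5460/21809 2 2 N
4 5/26 5/16 -105/416 15/416 2 1 W
5 40/313 8/45 -2152/14085 548/14085 3 1 S
6 20/109 4/29 -508/3161 362/3161 3 2 E
7 40/113 40/193 -6120/21809 5460/21809 2 2 N
final 2 1 W

n=0: pose=(2,1,W); sL=5/26, sR=5/16; mL=-105/416, mR=15/416; mL+mR=-45/208 → advance -1; mR−mL=15/52 → turn +1·90°
n=1: pose=(3,1,S); sL=40/313, sR=8/45; mL=-2152/14085, mR=548/14085; mL+mR=-1604/14085 → advance -1; mR−mL=60/313 → turn +1·90°
n=2: pose=(3,2,E); sL=20/109, sR=4/29; mL=-508/3161, mR=362/3161; mL+mR=-146/3161 → advance -1; mR−mL=30/109 → turn +1·90°
n=3: pose=(2,2,N); sL=40/113, sR=40/193; mL=-6120/21809, mR=5460/21809; mL+mR=-660/21809 → advance -1; mR−mL=60/113 → turn +1·90°
n=4: pose=(2,1,W); sL=5/26, sR=5/16; mL=-105/416, mR=15/416; mL+mR=-45/208 → advance -1; mR−mL=15/52 → turn +1·90°
n=5: pose=(3,1,S); sL=40/313, sR=8/45; mL=-2152/14085, mR=548/14085; mL+mR=-1604/14085 → advance -1; mR−mL=60/313 → turn +1·90°
n=6: pose=(3,2,E); sL=20/109, sR=4/29; mL=-508/3161, mR=362/3161; mL+mR=-146/3161 → advance -1; mR−mL=30/109 → turn +1·90°
n=7: pose=(2,2,N); sL=40/113, sR=40/193; mL=-6120/21809, mR=5460/21809; mL+mR=-660/21809 → advance -1; mR−mL=60/113 → turn +1·90°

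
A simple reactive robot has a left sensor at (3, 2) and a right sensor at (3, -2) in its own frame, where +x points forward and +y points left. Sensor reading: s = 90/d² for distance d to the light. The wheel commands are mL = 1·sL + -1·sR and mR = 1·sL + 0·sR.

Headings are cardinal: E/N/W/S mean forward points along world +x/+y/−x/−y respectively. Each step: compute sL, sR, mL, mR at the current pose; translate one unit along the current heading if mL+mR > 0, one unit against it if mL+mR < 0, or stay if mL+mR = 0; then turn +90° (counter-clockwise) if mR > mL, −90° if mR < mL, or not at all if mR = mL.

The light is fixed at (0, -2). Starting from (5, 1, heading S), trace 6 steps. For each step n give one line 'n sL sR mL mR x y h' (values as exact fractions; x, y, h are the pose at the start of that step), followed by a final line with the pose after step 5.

0 90/49 10 -400/49 90/49 5 1 S
1 9/10 45/34 -36/85 9/10 5 2 E
2 18/13 90/113 864/1469 18/13 6 2 N
3 5 45/29 100/29 5 6 3 W
4 90/53 90/13 -3600/689 90/53 5 3 S
5 45/64 9/8 -27/64 45/64 5 4 E
final 6 4 N

n=0: pose=(5,1,S); sL=90/49, sR=10; mL=-400/49, mR=90/49; mL+mR=-310/49 → advance -1; mR−mL=10 → turn +1·90°
n=1: pose=(5,2,E); sL=9/10, sR=45/34; mL=-36/85, mR=9/10; mL+mR=81/170 → advance +1; mR−mL=45/34 → turn +1·90°
n=2: pose=(6,2,N); sL=18/13, sR=90/113; mL=864/1469, mR=18/13; mL+mR=2898/1469 → advance +1; mR−mL=90/113 → turn +1·90°
n=3: pose=(6,3,W); sL=5, sR=45/29; mL=100/29, mR=5; mL+mR=245/29 → advance +1; mR−mL=45/29 → turn +1·90°
n=4: pose=(5,3,S); sL=90/53, sR=90/13; mL=-3600/689, mR=90/53; mL+mR=-2430/689 → advance -1; mR−mL=90/13 → turn +1·90°
n=5: pose=(5,4,E); sL=45/64, sR=9/8; mL=-27/64, mR=45/64; mL+mR=9/32 → advance +1; mR−mL=9/8 → turn +1·90°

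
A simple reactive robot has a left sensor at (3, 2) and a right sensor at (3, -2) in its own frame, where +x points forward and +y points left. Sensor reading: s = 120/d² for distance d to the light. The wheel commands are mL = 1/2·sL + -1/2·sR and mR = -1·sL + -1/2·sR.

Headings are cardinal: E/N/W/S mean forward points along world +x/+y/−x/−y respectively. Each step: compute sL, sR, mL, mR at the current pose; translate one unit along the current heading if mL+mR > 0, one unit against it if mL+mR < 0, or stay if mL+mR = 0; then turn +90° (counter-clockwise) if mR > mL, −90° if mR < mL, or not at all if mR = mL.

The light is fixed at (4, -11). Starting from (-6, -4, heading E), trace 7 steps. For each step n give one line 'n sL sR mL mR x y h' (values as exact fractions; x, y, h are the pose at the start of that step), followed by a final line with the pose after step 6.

n=0: pose=(-6,-4,E); sL=12/13, sR=60/37; mL=-168/481, mR=-834/481; mL+mR=-1002/481 → advance -1; mR−mL=-18/13 → turn -1·90°
n=1: pose=(-7,-4,S); sL=120/97, sR=24/37; mL=1056/3589, mR=-5604/3589; mL+mR=-4548/3589 → advance -1; mR−mL=-180/97 → turn -1·90°
n=2: pose=(-7,-3,W); sL=15/29, sR=15/37; mL=60/1073, mR=-1545/2146; mL+mR=-1425/2146 → advance -1; mR−mL=-45/58 → turn -1·90°
n=3: pose=(-6,-3,N); sL=24/53, sR=24/37; mL=-192/1961, mR=-1524/1961; mL+mR=-1716/1961 → advance -1; mR−mL=-36/53 → turn -1·90°
n=4: pose=(-6,-4,E); sL=12/13, sR=60/37; mL=-168/481, mR=-834/481; mL+mR=-1002/481 → advance -1; mR−mL=-18/13 → turn -1·90°
n=5: pose=(-7,-4,S); sL=120/97, sR=24/37; mL=1056/3589, mR=-5604/3589; mL+mR=-4548/3589 → advance -1; mR−mL=-180/97 → turn -1·90°
n=6: pose=(-7,-3,W); sL=15/29, sR=15/37; mL=60/1073, mR=-1545/2146; mL+mR=-1425/2146 → advance -1; mR−mL=-45/58 → turn -1·90°

0 12/13 60/37 -168/481 -834/481 -6 -4 E
1 120/97 24/37 1056/3589 -5604/3589 -7 -4 S
2 15/29 15/37 60/1073 -1545/2146 -7 -3 W
3 24/53 24/37 -192/1961 -1524/1961 -6 -3 N
4 12/13 60/37 -168/481 -834/481 -6 -4 E
5 120/97 24/37 1056/3589 -5604/3589 -7 -4 S
6 15/29 15/37 60/1073 -1545/2146 -7 -3 W
final -6 -3 N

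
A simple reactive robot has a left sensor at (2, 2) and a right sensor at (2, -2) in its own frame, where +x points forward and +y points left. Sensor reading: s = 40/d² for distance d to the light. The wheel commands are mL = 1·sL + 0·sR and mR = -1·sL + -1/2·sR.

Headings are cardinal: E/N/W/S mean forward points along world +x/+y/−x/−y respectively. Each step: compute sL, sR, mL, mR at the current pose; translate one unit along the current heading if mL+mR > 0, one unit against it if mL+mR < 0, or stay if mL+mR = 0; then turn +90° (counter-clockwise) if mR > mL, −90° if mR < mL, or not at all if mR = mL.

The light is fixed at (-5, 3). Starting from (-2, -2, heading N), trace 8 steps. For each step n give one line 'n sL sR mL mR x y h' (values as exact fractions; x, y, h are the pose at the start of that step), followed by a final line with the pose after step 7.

0 4 20/17 4 -78/17 -2 -2 N
1 40/41 40/89 40/41 -4380/3649 -2 -3 E
2 1/2 5/8 1/2 -13/16 -3 -3 S
3 40/49 40/9 40/49 -1340/441 -3 -2 W
4 4 20/17 4 -78/17 -2 -2 N
5 40/41 40/89 40/41 -4380/3649 -2 -3 E
6 1/2 5/8 1/2 -13/16 -3 -3 S
7 40/49 40/9 40/49 -1340/441 -3 -2 W
final -2 -2 N

n=0: pose=(-2,-2,N); sL=4, sR=20/17; mL=4, mR=-78/17; mL+mR=-10/17 → advance -1; mR−mL=-146/17 → turn -1·90°
n=1: pose=(-2,-3,E); sL=40/41, sR=40/89; mL=40/41, mR=-4380/3649; mL+mR=-20/89 → advance -1; mR−mL=-7940/3649 → turn -1·90°
n=2: pose=(-3,-3,S); sL=1/2, sR=5/8; mL=1/2, mR=-13/16; mL+mR=-5/16 → advance -1; mR−mL=-21/16 → turn -1·90°
n=3: pose=(-3,-2,W); sL=40/49, sR=40/9; mL=40/49, mR=-1340/441; mL+mR=-20/9 → advance -1; mR−mL=-1700/441 → turn -1·90°
n=4: pose=(-2,-2,N); sL=4, sR=20/17; mL=4, mR=-78/17; mL+mR=-10/17 → advance -1; mR−mL=-146/17 → turn -1·90°
n=5: pose=(-2,-3,E); sL=40/41, sR=40/89; mL=40/41, mR=-4380/3649; mL+mR=-20/89 → advance -1; mR−mL=-7940/3649 → turn -1·90°
n=6: pose=(-3,-3,S); sL=1/2, sR=5/8; mL=1/2, mR=-13/16; mL+mR=-5/16 → advance -1; mR−mL=-21/16 → turn -1·90°
n=7: pose=(-3,-2,W); sL=40/49, sR=40/9; mL=40/49, mR=-1340/441; mL+mR=-20/9 → advance -1; mR−mL=-1700/441 → turn -1·90°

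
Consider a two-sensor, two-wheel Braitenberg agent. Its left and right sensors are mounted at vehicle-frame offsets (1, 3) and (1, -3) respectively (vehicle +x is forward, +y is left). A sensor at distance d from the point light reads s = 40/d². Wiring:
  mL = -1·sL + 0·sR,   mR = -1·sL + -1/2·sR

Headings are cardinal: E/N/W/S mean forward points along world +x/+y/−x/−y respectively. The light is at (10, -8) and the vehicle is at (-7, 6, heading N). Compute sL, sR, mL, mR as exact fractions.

left sensor world pos  = (-10, 7); dL² = 625
right sensor world pos = (-4, 7); dR² = 421
sL = 40/625 = 8/125
sR = 40/421 = 40/421
mL = -1·sL + 0·sR = -8/125
mR = -1·sL + -1/2·sR = -5868/52625

8/125 40/421 -8/125 -5868/52625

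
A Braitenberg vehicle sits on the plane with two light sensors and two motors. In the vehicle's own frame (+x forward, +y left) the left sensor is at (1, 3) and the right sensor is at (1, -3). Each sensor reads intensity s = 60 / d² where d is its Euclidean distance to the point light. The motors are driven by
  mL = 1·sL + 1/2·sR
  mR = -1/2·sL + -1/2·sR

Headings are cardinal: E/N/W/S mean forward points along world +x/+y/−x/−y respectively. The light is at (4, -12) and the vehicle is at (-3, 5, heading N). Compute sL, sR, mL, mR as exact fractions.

left sensor world pos  = (-6, 6); dL² = 424
right sensor world pos = (0, 6); dR² = 340
sL = 60/424 = 15/106
sR = 60/340 = 3/17
mL = 1·sL + 1/2·sR = 207/901
mR = -1/2·sL + -1/2·sR = -573/3604

15/106 3/17 207/901 -573/3604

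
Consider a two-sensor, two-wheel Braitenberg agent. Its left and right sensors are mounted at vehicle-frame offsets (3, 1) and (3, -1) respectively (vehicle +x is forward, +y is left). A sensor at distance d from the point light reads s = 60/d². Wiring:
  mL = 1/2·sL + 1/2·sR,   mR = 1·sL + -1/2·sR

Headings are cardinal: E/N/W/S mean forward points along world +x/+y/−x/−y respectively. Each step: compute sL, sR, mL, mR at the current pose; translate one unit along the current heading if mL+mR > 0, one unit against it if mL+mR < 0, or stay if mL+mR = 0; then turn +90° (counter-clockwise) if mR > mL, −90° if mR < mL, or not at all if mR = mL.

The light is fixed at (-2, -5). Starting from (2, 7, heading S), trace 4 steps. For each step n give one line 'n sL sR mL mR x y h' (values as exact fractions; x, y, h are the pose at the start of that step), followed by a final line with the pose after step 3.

n=0: pose=(2,7,S); sL=30/53, sR=2/3; mL=98/159, mR=37/159; mL+mR=45/53 → advance +1; mR−mL=-61/159 → turn -1·90°
n=1: pose=(2,6,W); sL=60/101, sR=12/29; mL=1476/2929, mR=1134/2929; mL+mR=90/101 → advance +1; mR−mL=-342/2929 → turn -1·90°
n=2: pose=(1,6,N); sL=3/10, sR=15/53; mL=309/1060, mR=42/265; mL+mR=9/20 → advance +1; mR−mL=-141/1060 → turn -1·90°
n=3: pose=(1,7,E); sL=12/41, sR=60/157; mL=2172/6437, mR=654/6437; mL+mR=18/41 → advance +1; mR−mL=-1518/6437 → turn -1·90°

0 30/53 2/3 98/159 37/159 2 7 S
1 60/101 12/29 1476/2929 1134/2929 2 6 W
2 3/10 15/53 309/1060 42/265 1 6 N
3 12/41 60/157 2172/6437 654/6437 1 7 E
final 2 7 S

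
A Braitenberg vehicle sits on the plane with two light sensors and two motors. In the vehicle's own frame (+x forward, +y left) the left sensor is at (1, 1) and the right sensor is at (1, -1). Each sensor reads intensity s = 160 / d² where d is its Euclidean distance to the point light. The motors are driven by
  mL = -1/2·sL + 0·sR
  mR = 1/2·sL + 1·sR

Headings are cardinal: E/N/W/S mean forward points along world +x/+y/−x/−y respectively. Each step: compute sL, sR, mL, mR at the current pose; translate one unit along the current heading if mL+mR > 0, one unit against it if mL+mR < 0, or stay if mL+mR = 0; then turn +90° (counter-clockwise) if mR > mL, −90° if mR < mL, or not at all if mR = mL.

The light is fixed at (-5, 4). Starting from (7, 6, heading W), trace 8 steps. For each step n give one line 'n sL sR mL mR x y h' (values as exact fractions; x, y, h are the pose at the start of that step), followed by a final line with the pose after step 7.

0 80/61 16/13 -40/61 1496/793 7 6 W
1 32/29 160/101 -16/29 6256/2929 6 6 S
2 40/37 10/9 -20/37 550/333 6 5 E
3 32/25 160/173 -16/25 6768/4325 7 5 N
4 80/61 16/13 -40/61 1496/793 7 6 W
5 32/29 160/101 -16/29 6256/2929 6 6 S
6 40/37 10/9 -20/37 550/333 6 5 E
7 32/25 160/173 -16/25 6768/4325 7 5 N
final 7 6 W

n=0: pose=(7,6,W); sL=80/61, sR=16/13; mL=-40/61, mR=1496/793; mL+mR=16/13 → advance +1; mR−mL=2016/793 → turn +1·90°
n=1: pose=(6,6,S); sL=32/29, sR=160/101; mL=-16/29, mR=6256/2929; mL+mR=160/101 → advance +1; mR−mL=7872/2929 → turn +1·90°
n=2: pose=(6,5,E); sL=40/37, sR=10/9; mL=-20/37, mR=550/333; mL+mR=10/9 → advance +1; mR−mL=730/333 → turn +1·90°
n=3: pose=(7,5,N); sL=32/25, sR=160/173; mL=-16/25, mR=6768/4325; mL+mR=160/173 → advance +1; mR−mL=9536/4325 → turn +1·90°
n=4: pose=(7,6,W); sL=80/61, sR=16/13; mL=-40/61, mR=1496/793; mL+mR=16/13 → advance +1; mR−mL=2016/793 → turn +1·90°
n=5: pose=(6,6,S); sL=32/29, sR=160/101; mL=-16/29, mR=6256/2929; mL+mR=160/101 → advance +1; mR−mL=7872/2929 → turn +1·90°
n=6: pose=(6,5,E); sL=40/37, sR=10/9; mL=-20/37, mR=550/333; mL+mR=10/9 → advance +1; mR−mL=730/333 → turn +1·90°
n=7: pose=(7,5,N); sL=32/25, sR=160/173; mL=-16/25, mR=6768/4325; mL+mR=160/173 → advance +1; mR−mL=9536/4325 → turn +1·90°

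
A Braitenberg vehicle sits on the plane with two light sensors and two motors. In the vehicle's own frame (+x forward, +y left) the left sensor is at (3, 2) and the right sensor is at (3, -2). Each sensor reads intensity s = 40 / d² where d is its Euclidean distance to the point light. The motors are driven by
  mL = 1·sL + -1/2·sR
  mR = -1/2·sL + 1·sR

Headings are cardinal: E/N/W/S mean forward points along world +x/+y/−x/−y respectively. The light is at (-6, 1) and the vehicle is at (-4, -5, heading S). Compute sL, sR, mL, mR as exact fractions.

left sensor world pos  = (-2, -8); dL² = 97
right sensor world pos = (-6, -8); dR² = 81
sL = 40/97 = 40/97
sR = 40/81 = 40/81
mL = 1·sL + -1/2·sR = 1300/7857
mR = -1/2·sL + 1·sR = 2260/7857

40/97 40/81 1300/7857 2260/7857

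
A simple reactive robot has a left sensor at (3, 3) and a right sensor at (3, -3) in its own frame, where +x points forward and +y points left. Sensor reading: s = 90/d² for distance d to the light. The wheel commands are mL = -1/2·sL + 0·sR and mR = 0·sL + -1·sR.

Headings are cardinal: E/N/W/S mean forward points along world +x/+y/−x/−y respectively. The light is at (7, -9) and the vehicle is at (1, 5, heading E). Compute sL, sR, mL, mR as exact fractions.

45/149 9/13 -45/298 -9/13

left sensor world pos  = (4, 8); dL² = 298
right sensor world pos = (4, 2); dR² = 130
sL = 90/298 = 45/149
sR = 90/130 = 9/13
mL = -1/2·sL + 0·sR = -45/298
mR = 0·sL + -1·sR = -9/13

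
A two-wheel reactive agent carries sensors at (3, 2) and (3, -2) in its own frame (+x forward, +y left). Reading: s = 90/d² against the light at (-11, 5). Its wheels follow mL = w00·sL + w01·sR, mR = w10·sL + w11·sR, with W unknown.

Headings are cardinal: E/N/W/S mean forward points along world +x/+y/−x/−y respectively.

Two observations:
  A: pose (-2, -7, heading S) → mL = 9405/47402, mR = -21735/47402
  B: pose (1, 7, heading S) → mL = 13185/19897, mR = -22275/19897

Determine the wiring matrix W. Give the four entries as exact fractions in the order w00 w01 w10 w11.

-1/2 1 -1/2 -1

obs A: pose=(-2,-7,S) → sL=45/173, sR=45/137, mL=9405/47402, mR=-21735/47402
obs B: pose=(1,7,S) → sL=90/197, sR=90/101, mL=13185/19897, mR=-22275/19897
sensor matrix S = [[45/173, 45/137], [90/197, 90/101]]; det S = 38539800/471578797
solve [mL_A; mL_B] = S·[w00; w01] and [mR_A; mR_B] = S·[w10; w11]:
  w00 = -1/2, w01 = 1, w10 = -1/2, w11 = -1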